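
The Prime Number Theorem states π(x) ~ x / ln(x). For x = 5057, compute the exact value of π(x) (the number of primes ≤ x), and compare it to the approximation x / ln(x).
π(5057) = 676;  x/ln(x) ≈ 592.95;  relative error ≈ 12.29%.

Directly count primes up to 5057: π(5057) = 676. The PNT approximation gives 5057/ln(5057) ≈ 5057/8.52853 ≈ 592.95. Relative error (π(x) − x/ln(x)) / π(x) ≈ 12.29%; the approximation is known to undercount slightly (Li(x) is a better estimate).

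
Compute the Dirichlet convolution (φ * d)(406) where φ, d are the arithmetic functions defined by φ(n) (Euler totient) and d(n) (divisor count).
(φ * d)(406) = 720

Divisors of 406: [1, 2, 7, 14, 29, 58, 203, 406]. For each d | 406:
  d = 1: φ(1) · d(406/1) = 1 · 8 = 8
  d = 2: φ(2) · d(406/2) = 1 · 4 = 4
  d = 7: φ(7) · d(406/7) = 6 · 4 = 24
  d = 14: φ(14) · d(406/14) = 6 · 2 = 12
  d = 29: φ(29) · d(406/29) = 28 · 4 = 112
  d = 58: φ(58) · d(406/58) = 28 · 2 = 56
  d = 203: φ(203) · d(406/203) = 168 · 2 = 336
  d = 406: φ(406) · d(406/406) = 168 · 1 = 168
Summing: (φ * d)(406) = 8 + 4 + 24 + 12 + 112 + 56 + 336 + 168 = 720.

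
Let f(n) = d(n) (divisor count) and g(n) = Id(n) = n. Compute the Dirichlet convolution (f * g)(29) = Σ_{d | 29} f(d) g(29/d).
(d * Id)(29) = 31

Divisors of 29: [1, 29]. For each d | 29:
  d = 1: d(1) · Id(29/1) = 1 · 29 = 29
  d = 29: d(29) · Id(29/29) = 2 · 1 = 2
Summing: (d * Id)(29) = 29 + 2 = 31.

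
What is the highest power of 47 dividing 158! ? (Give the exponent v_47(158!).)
v_47(158!) = 3

Legendre's formula: v_p(n!) = Σ_{k ≥ 1} ⌊n / p^k⌋. For p = 47, n = 158, the terms are:
  ⌊158/47^1⌋ = ⌊158/47⌋ = 3
(the next term ⌊158/47^2⌋ = 0, terminating the sum). Summing: v_47(158!) = 3 = 3.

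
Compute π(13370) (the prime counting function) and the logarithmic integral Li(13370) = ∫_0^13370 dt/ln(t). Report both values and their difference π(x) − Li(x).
π(13370) = 1586;  Li(13370) ≈ 1606.11;  π(x) − Li(x) ≈ -20.11.

Direct count of primes ≤ 13370 gives π(13370) = 1586. Numerical evaluation of the logarithmic integral gives Li(13370) ≈ 1606.11. The difference π(x) − Li(x) ≈ -20.11 is typically negative for small/moderate x (Li(x) overestimates), though Littlewood's theorem shows this sign changes infinitely often.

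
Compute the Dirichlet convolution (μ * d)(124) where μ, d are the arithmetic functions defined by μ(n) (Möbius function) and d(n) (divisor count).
(μ * d)(124) = 1

Divisors of 124: [1, 2, 4, 31, 62, 124]. For each d | 124:
  d = 1: μ(1) · d(124/1) = 1 · 6 = 6
  d = 2: μ(2) · d(124/2) = -1 · 4 = -4
  d = 4: μ(4) · d(124/4) = 0 · 2 = 0
  d = 31: μ(31) · d(124/31) = -1 · 3 = -3
  d = 62: μ(62) · d(124/62) = 1 · 2 = 2
  d = 124: μ(124) · d(124/124) = 0 · 1 = 0
Summing: (μ * d)(124) = 6 + -4 + 0 + -3 + 2 + 0 = 1.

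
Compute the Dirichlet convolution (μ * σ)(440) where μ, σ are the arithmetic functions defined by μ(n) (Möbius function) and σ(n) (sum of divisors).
(μ * σ)(440) = 440

Divisors of 440: [1, 2, 4, 5, 8, 10, 11, 20, 22, 40, 44, 55, 88, 110, 220, 440]. For each d | 440:
  d = 1: μ(1) · σ(440/1) = 1 · 1080 = 1080
  d = 2: μ(2) · σ(440/2) = -1 · 504 = -504
  d = 4: μ(4) · σ(440/4) = 0 · 216 = 0
  d = 5: μ(5) · σ(440/5) = -1 · 180 = -180
  d = 8: μ(8) · σ(440/8) = 0 · 72 = 0
  d = 10: μ(10) · σ(440/10) = 1 · 84 = 84
  d = 11: μ(11) · σ(440/11) = -1 · 90 = -90
  d = 20: μ(20) · σ(440/20) = 0 · 36 = 0
  d = 22: μ(22) · σ(440/22) = 1 · 42 = 42
  d = 40: μ(40) · σ(440/40) = 0 · 12 = 0
  d = 44: μ(44) · σ(440/44) = 0 · 18 = 0
  d = 55: μ(55) · σ(440/55) = 1 · 15 = 15
  d = 88: μ(88) · σ(440/88) = 0 · 6 = 0
  d = 110: μ(110) · σ(440/110) = -1 · 7 = -7
  d = 220: μ(220) · σ(440/220) = 0 · 3 = 0
  d = 440: μ(440) · σ(440/440) = 0 · 1 = 0
Summing: (μ * σ)(440) = 1080 + -504 + 0 + -180 + 0 + 84 + -90 + 0 + 42 + 0 + 0 + 15 + 0 + -7 + 0 + 0 = 440.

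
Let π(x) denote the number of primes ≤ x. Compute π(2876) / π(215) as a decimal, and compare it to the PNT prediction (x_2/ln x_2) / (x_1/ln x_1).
π(2876)/π(215) = 416/47 ≈ 8.8511;  PNT prediction ≈ 9.0206.

π(215) = 47 and π(2876) = 416, so π(2876)/π(215) ≈ 8.8511. The PNT-predicted ratio is (2876/ln(2876)) / (215/ln(215)) ≈ 9.0206. The two agree to within a few percent, as expected.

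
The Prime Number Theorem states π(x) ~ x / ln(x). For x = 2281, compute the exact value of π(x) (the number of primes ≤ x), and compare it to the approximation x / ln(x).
π(2281) = 339;  x/ln(x) ≈ 294.99;  relative error ≈ 12.98%.

Directly count primes up to 2281: π(2281) = 339. The PNT approximation gives 2281/ln(2281) ≈ 2281/7.73237 ≈ 294.99. Relative error (π(x) − x/ln(x)) / π(x) ≈ 12.98%; the approximation is known to undercount slightly (Li(x) is a better estimate).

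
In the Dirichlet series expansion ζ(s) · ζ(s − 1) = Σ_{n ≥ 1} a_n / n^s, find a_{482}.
σ(482) = 726

In the product (Σ m^0/m^s)(Σ k / k^s) = Σ (Σ_{d | n} d) / n^s, the coefficient of 1/n^s is σ(n) = Σ_{d | n} d. For n = 482, divisors are [1, 2, 241, 482]; summing: σ(482) = 726.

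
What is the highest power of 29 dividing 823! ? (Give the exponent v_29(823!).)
v_29(823!) = 28

Legendre's formula: v_p(n!) = Σ_{k ≥ 1} ⌊n / p^k⌋. For p = 29, n = 823, the terms are:
  ⌊823/29^1⌋ = ⌊823/29⌋ = 28
(the next term ⌊823/29^2⌋ = 0, terminating the sum). Summing: v_29(823!) = 28 = 28.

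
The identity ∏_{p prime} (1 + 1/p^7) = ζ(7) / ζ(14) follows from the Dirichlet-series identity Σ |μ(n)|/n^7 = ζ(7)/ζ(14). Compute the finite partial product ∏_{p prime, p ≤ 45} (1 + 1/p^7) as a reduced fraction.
∏ = 520809220089538061022644224225580227698833285987386472597926245148089867161153104280287356125184/516528479137134655019209847872578550121603875954111837055841148542846145248143400719531810009375

The primes p ≤ 45 are [2, 3, 5, 7, 11, 13, 17, 19, 23, 29, 31, 37, 41, 43]. For each, (1 + 1/p^7) = (p^7 + 1)/p^7. Multiplying these fractions over p ∈ [2, 3, 5, 7, 11, 13, 17, 19, 23, 29, 31, 37, 41, 43] gives 520809220089538061022644224225580227698833285987386472597926245148089867161153104280287356125184/516528479137134655019209847872578550121603875954111837055841148542846145248143400719531810009375. (In the limit P → ∞ this tends to ζ(7)/ζ(14).)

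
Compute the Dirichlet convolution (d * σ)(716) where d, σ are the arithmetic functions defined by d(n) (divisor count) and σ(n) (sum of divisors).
(d * σ)(716) = 2912

Divisors of 716: [1, 2, 4, 179, 358, 716]. For each d | 716:
  d = 1: d(1) · σ(716/1) = 1 · 1260 = 1260
  d = 2: d(2) · σ(716/2) = 2 · 540 = 1080
  d = 4: d(4) · σ(716/4) = 3 · 180 = 540
  d = 179: d(179) · σ(716/179) = 2 · 7 = 14
  d = 358: d(358) · σ(716/358) = 4 · 3 = 12
  d = 716: d(716) · σ(716/716) = 6 · 1 = 6
Summing: (d * σ)(716) = 1260 + 1080 + 540 + 14 + 12 + 6 = 2912.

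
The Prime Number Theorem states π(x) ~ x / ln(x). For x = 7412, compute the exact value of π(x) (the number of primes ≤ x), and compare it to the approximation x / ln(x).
π(7412) = 940;  x/ln(x) ≈ 831.79;  relative error ≈ 11.51%.

Directly count primes up to 7412: π(7412) = 940. The PNT approximation gives 7412/ln(7412) ≈ 7412/8.91086 ≈ 831.79. Relative error (π(x) − x/ln(x)) / π(x) ≈ 11.51%; the approximation is known to undercount slightly (Li(x) is a better estimate).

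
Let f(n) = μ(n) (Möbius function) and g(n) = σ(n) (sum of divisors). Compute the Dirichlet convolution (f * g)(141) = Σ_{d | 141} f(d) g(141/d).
(μ * σ)(141) = 141

Divisors of 141: [1, 3, 47, 141]. For each d | 141:
  d = 1: μ(1) · σ(141/1) = 1 · 192 = 192
  d = 3: μ(3) · σ(141/3) = -1 · 48 = -48
  d = 47: μ(47) · σ(141/47) = -1 · 4 = -4
  d = 141: μ(141) · σ(141/141) = 1 · 1 = 1
Summing: (μ * σ)(141) = 192 + -48 + -4 + 1 = 141.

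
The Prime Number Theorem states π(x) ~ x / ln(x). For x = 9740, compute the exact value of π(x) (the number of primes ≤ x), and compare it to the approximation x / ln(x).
π(9740) = 1201;  x/ln(x) ≈ 1060.54;  relative error ≈ 11.70%.

Directly count primes up to 9740: π(9740) = 1201. The PNT approximation gives 9740/ln(9740) ≈ 9740/9.18400 ≈ 1060.54. Relative error (π(x) − x/ln(x)) / π(x) ≈ 11.70%; the approximation is known to undercount slightly (Li(x) is a better estimate).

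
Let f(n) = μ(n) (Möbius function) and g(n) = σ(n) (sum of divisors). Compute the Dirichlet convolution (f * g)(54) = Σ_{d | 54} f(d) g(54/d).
(μ * σ)(54) = 54

Divisors of 54: [1, 2, 3, 6, 9, 18, 27, 54]. For each d | 54:
  d = 1: μ(1) · σ(54/1) = 1 · 120 = 120
  d = 2: μ(2) · σ(54/2) = -1 · 40 = -40
  d = 3: μ(3) · σ(54/3) = -1 · 39 = -39
  d = 6: μ(6) · σ(54/6) = 1 · 13 = 13
  d = 9: μ(9) · σ(54/9) = 0 · 12 = 0
  d = 18: μ(18) · σ(54/18) = 0 · 4 = 0
  d = 27: μ(27) · σ(54/27) = 0 · 3 = 0
  d = 54: μ(54) · σ(54/54) = 0 · 1 = 0
Summing: (μ * σ)(54) = 120 + -40 + -39 + 13 + 0 + 0 + 0 + 0 = 54.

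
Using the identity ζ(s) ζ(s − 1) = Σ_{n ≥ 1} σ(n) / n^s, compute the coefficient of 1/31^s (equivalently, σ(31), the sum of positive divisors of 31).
σ(31) = 32

In the product (Σ m^0/m^s)(Σ k / k^s) = Σ (Σ_{d | n} d) / n^s, the coefficient of 1/n^s is σ(n) = Σ_{d | n} d. For n = 31, divisors are [1, 31]; summing: σ(31) = 32.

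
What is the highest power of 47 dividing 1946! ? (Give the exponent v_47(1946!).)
v_47(1946!) = 41

Legendre's formula: v_p(n!) = Σ_{k ≥ 1} ⌊n / p^k⌋. For p = 47, n = 1946, the terms are:
  ⌊1946/47^1⌋ = ⌊1946/47⌋ = 41
(the next term ⌊1946/47^2⌋ = 0, terminating the sum). Summing: v_47(1946!) = 41 = 41.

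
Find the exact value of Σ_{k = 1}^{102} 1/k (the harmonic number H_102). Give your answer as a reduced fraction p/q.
H_102 = 1466680552926312970266451896162877432149019/281670315928038407744716588098661706369472

Direct summation: H_102 = 1 + 1/2 + ... + 1/102. The least common denominator is lcm(1, ..., 102) = 7041757898200960193617914702466542659236800; over this denominator the numerator is 7041757898200960193617914702466542659236800 + 3520878949100480096808957351233271329618400 + 2347252632733653397872638234155514219745600 + 1760439474550240048404478675616635664809200 + 1408351579640192038723582940493308531847360 + 1173626316366826698936319117077757109872800 + 1005965414028708599088273528923791808462400 + 880219737275120024202239337808317832404600 + 782417544244551132624212744718504739915200 + 704175789820096019361791470246654265923680 + 640159808927360017601628609315140241748800 + 586813158183413349468159558538878554936400 + 541673684476996937970608823266657127633600 + 502982707014354299544136764461895904231200 + 469450526546730679574527646831102843949120 + 440109868637560012101119668904158916202300 + 414221052835350599624583217792149568190400 + 391208772122275566312106372359252369957600 + 370618836747418957558837615919291718907200 + 352087894910048009680895735123327132961840 + 335321804676236199696091176307930602820800 + 320079904463680008800814304657570120874400 + 306163386878302617113822378368110550401600 + 293406579091706674734079779269439277468200 + 281670315928038407744716588098661706369472 + 270836842238498468985304411633328563816800 + 260805848081517044208070914906168246638400 + 251491353507177149772068382230947952115600 + 242819237868998627366134989740225608939200 + 234725263273365339787263823415551421974560 + 227153480587127748181223054918275569652800 + 220054934318780006050559834452079458101150 + 213386602975786672533876203105046747249600 + 207110526417675299812291608896074784095200 + 201193082805741719817654705784758361692480 + 195604386061137783156053186179626184978800 + 190317781032458383611294991958555207006400 + 185309418373709478779418807959645859453600 + 180557894825665645990202941088885709211200 + 176043947455024004840447867561663566480920 + 171750192639047809600436943962598601444800 + 167660902338118099848045588153965301410400 + 163761811586068841712044527964338201377600 + 160039952231840004400407152328785060437200 + 156483508848910226524842548943700947983040 + 153081693439151308556911189184055275200800 + 149824636131935323268466270265245588494400 + 146703289545853337367039889634719638734100 + 143709344861244085584039075560541686923200 + 140835157964019203872358294049330853184736 + 138073684278450199874861072597383189396800 + 135418421119249234492652205816664281908400 + 132863356569829437615432352876727219985600 + 130402924040758522104035457453084123319200 + 128031961785472003520325721863028048349760 + 125745676753588574886034191115473976057800 + 123539612249139652519612538639763906302400 + 121409618934499313683067494870112804469600 + 119351828783067121925727367838415977275200 + 117362631636682669893631911707775710987280 + 115438654068868199895375650860107256708800 + 113576740293563874090611527459137784826400 + 111773934892078733232030392102643534273600 + 110027467159390003025279917226039729050575 + 108334736895399387594121764653331425526720 + 106693301487893336266938101552523373624800 + 105100864152253137218177831380097651630400 + 103555263208837649906145804448037392047600 + 102054462292767539037940792789370183467200 + 100596541402870859908827352892379180846240 + 99179688707055777374900207076993558580800 + 97802193030568891578026593089813092489400 + 96462436961656988953670064417349899441600 + 95158890516229191805647495979277603503200 + 93890105309346135914905529366220568789824 + 92654709186854739389709403979822929726800 + 91451401275337145371661229902162891678400 + 90278947412832822995101470544442854605600 + 89136175926594432830606515221095476699200 + 88021973727512002420223933780831783240460 + 86935282693839014736023638302056082212800 + 85875096319523904800218471981299300722400 + 84840456604830845706239936174295694689600 + 83830451169059049924022794076982650705200 + 82844210567070119924916643558429913638080 + 81880905793034420856022263982169100688800 + 80939745956332875788711663246741869646400 + 80019976115920002200203576164392530218600 + 79120875260684945995706906769286996171200 + 78241754424455113262421274471850473991520 + 77381954925285276852944117609522446804800 + 76540846719575654278455594592027637600400 + 75717826862375916060407684972758523217600 + 74912318065967661634233135132622794247200 + 74123767349483791511767523183858343781440 + 73351644772926668683519944817359819367050 + 72595442249494434985751697963572604734400 + 71854672430622042792019537780270843461600 + 71128867658595557511292067701682249083200 + 70417578982009601936179147024665426592368 + 69720375229712477164533808935312303556800 + 69036842139225099937430536298691594698400 = 36667013823157824256661297404071935803725475, so H_102 = 36667013823157824256661297404071935803725475/7041757898200960193617914702466542659236800; reducing by gcd(36667013823157824256661297404071935803725475, 7041757898200960193617914702466542659236800) = 25 gives 1466680552926312970266451896162877432149019/281670315928038407744716588098661706369472 ≈ 5.20708. (The PNT-adjacent estimate ln(102) + γ ≈ 5.20219 matches within O(1/n).)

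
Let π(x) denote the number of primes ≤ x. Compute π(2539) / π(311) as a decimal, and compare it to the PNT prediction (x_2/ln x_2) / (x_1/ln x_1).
π(2539)/π(311) = 371/64 ≈ 5.7969;  PNT prediction ≈ 5.9774.

π(311) = 64 and π(2539) = 371, so π(2539)/π(311) ≈ 5.7969. The PNT-predicted ratio is (2539/ln(2539)) / (311/ln(311)) ≈ 5.9774. The two agree to within a few percent, as expected.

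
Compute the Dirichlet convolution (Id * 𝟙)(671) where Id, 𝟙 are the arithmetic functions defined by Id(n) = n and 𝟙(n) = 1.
(Id * 𝟙)(671) = 744

Divisors of 671: [1, 11, 61, 671]. For each d | 671:
  d = 1: Id(1) · 𝟙(671/1) = 1 · 1 = 1
  d = 11: Id(11) · 𝟙(671/11) = 11 · 1 = 11
  d = 61: Id(61) · 𝟙(671/61) = 61 · 1 = 61
  d = 671: Id(671) · 𝟙(671/671) = 671 · 1 = 671
Summing: (Id * 𝟙)(671) = 1 + 11 + 61 + 671 = 744.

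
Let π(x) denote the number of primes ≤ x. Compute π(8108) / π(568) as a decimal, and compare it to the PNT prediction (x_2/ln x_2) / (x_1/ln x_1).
π(8108)/π(568) = 1019/103 ≈ 9.8932;  PNT prediction ≈ 10.0584.

π(568) = 103 and π(8108) = 1019, so π(8108)/π(568) ≈ 9.8932. The PNT-predicted ratio is (8108/ln(8108)) / (568/ln(568)) ≈ 10.0584. The two agree to within a few percent, as expected.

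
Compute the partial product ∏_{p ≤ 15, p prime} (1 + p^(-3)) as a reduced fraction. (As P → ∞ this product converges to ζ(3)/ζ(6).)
∏ = 431631936/365525875

The primes p ≤ 15 are [2, 3, 5, 7, 11, 13]. For each, (1 + 1/p^3) = (p^3 + 1)/p^3. Multiplying these fractions over p ∈ [2, 3, 5, 7, 11, 13] gives 431631936/365525875. (In the limit P → ∞ this tends to ζ(3)/ζ(6).)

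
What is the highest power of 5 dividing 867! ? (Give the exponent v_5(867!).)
v_5(867!) = 214

Legendre's formula: v_p(n!) = Σ_{k ≥ 1} ⌊n / p^k⌋. For p = 5, n = 867, the terms are:
  ⌊867/5^1⌋ = ⌊867/5⌋ = 173
  ⌊867/5^2⌋ = ⌊867/25⌋ = 34
  ⌊867/5^3⌋ = ⌊867/125⌋ = 6
  ⌊867/5^4⌋ = ⌊867/625⌋ = 1
(the next term ⌊867/5^5⌋ = 0, terminating the sum). Summing: v_5(867!) = 173 + 34 + 6 + 1 = 214.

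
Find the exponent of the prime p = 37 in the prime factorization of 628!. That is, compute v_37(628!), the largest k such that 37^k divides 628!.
v_37(628!) = 16

Legendre's formula: v_p(n!) = Σ_{k ≥ 1} ⌊n / p^k⌋. For p = 37, n = 628, the terms are:
  ⌊628/37^1⌋ = ⌊628/37⌋ = 16
(the next term ⌊628/37^2⌋ = 0, terminating the sum). Summing: v_37(628!) = 16 = 16.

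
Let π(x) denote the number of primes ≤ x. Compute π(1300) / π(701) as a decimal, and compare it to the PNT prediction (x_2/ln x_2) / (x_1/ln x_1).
π(1300)/π(701) = 211/126 ≈ 1.6746;  PNT prediction ≈ 1.6948.

π(701) = 126 and π(1300) = 211, so π(1300)/π(701) ≈ 1.6746. The PNT-predicted ratio is (1300/ln(1300)) / (701/ln(701)) ≈ 1.6948. The two agree to within a few percent, as expected.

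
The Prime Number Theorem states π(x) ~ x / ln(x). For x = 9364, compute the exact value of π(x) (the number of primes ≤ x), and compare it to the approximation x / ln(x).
π(9364) = 1158;  x/ln(x) ≈ 1023.99;  relative error ≈ 11.57%.

Directly count primes up to 9364: π(9364) = 1158. The PNT approximation gives 9364/ln(9364) ≈ 9364/9.14463 ≈ 1023.99. Relative error (π(x) − x/ln(x)) / π(x) ≈ 11.57%; the approximation is known to undercount slightly (Li(x) is a better estimate).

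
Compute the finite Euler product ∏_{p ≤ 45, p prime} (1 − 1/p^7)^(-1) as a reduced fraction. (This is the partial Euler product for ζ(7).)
∏ = 45646702807467713699372033067809267220048714619200580949120845685181752370766160993819090186875/45268741527906747399557358241617585589782139439825822687873840391576296184501153303048882388992

The primes p ≤ 45 are [2, 3, 5, 7, 11, 13, 17, 19, 23, 29, 31, 37, 41, 43]. For each prime, (1 − 1/p^7)^(-1) = p^7 / (p^7 − 1). The product is (1 − 1/2^7)^(-1), (1 − 1/3^7)^(-1), (1 − 1/5^7)^(-1), (1 − 1/7^7)^(-1), (1 − 1/11^7)^(-1), (1 − 1/13^7)^(-1), (1 − 1/17^7)^(-1), (1 − 1/19^7)^(-1), (1 − 1/23^7)^(-1), (1 − 1/29^7)^(-1), (1 − 1/31^7)^(-1), (1 − 1/37^7)^(-1), (1 − 1/41^7)^(-1), (1 − 1/43^7)^(-1) = ∏ p^7 / (p^7 − 1) = 45646702807467713699372033067809267220048714619200580949120845685181752370766160993819090186875/45268741527906747399557358241617585589782139439825822687873840391576296184501153303048882388992.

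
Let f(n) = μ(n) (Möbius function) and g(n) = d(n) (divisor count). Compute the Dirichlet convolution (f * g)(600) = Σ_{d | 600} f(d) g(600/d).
(μ * d)(600) = 1

Divisors of 600: [1, 2, 3, 4, 5, 6, 8, 10, 12, 15, 20, 24, 25, 30, 40, 50, 60, 75, 100, 120, 150, 200, 300, 600]. For each d | 600:
  d = 1: μ(1) · d(600/1) = 1 · 24 = 24
  d = 2: μ(2) · d(600/2) = -1 · 18 = -18
  d = 3: μ(3) · d(600/3) = -1 · 12 = -12
  d = 4: μ(4) · d(600/4) = 0 · 12 = 0
  d = 5: μ(5) · d(600/5) = -1 · 16 = -16
  d = 6: μ(6) · d(600/6) = 1 · 9 = 9
  d = 8: μ(8) · d(600/8) = 0 · 6 = 0
  d = 10: μ(10) · d(600/10) = 1 · 12 = 12
  d = 12: μ(12) · d(600/12) = 0 · 6 = 0
  d = 15: μ(15) · d(600/15) = 1 · 8 = 8
  d = 20: μ(20) · d(600/20) = 0 · 8 = 0
  d = 24: μ(24) · d(600/24) = 0 · 3 = 0
  d = 25: μ(25) · d(600/25) = 0 · 8 = 0
  d = 30: μ(30) · d(600/30) = -1 · 6 = -6
  d = 40: μ(40) · d(600/40) = 0 · 4 = 0
  d = 50: μ(50) · d(600/50) = 0 · 6 = 0
  d = 60: μ(60) · d(600/60) = 0 · 4 = 0
  d = 75: μ(75) · d(600/75) = 0 · 4 = 0
  d = 100: μ(100) · d(600/100) = 0 · 4 = 0
  d = 120: μ(120) · d(600/120) = 0 · 2 = 0
  d = 150: μ(150) · d(600/150) = 0 · 3 = 0
  d = 200: μ(200) · d(600/200) = 0 · 2 = 0
  d = 300: μ(300) · d(600/300) = 0 · 2 = 0
  d = 600: μ(600) · d(600/600) = 0 · 1 = 0
Summing: (μ * d)(600) = 24 + -18 + -12 + 0 + -16 + 9 + 0 + 12 + 0 + 8 + 0 + 0 + 0 + -6 + 0 + 0 + 0 + 0 + 0 + 0 + 0 + 0 + 0 + 0 = 1.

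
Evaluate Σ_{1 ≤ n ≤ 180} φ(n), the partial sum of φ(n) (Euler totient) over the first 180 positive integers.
Σ_{n ≤ 180} φ(n) = 9880

Compute φ(n) for each 1 ≤ n ≤ 180: φ(1) = 1, φ(2) = 1, φ(3) = 2, φ(4) = 2, φ(5) = 4, φ(6) = 2, φ(7) = 6, φ(8) = 4, φ(9) = 6, φ(10) = 4, φ(11) = 10, φ(12) = 4, φ(13) = 12, φ(14) = 6, φ(15) = 8, φ(16) = 8, φ(17) = 16, φ(18) = 6, φ(19) = 18, φ(20) = 8, φ(21) = 12, φ(22) = 10, φ(23) = 22, φ(24) = 8, φ(25) = 20, φ(26) = 12, φ(27) = 18, φ(28) = 12, φ(29) = 28, φ(30) = 8, φ(31) = 30, φ(32) = 16, φ(33) = 20, φ(34) = 16, φ(35) = 24, φ(36) = 12, φ(37) = 36, φ(38) = 18, φ(39) = 24, φ(40) = 16, φ(41) = 40, φ(42) = 12, φ(43) = 42, φ(44) = 20, φ(45) = 24, φ(46) = 22, φ(47) = 46, φ(48) = 16, φ(49) = 42, φ(50) = 20, φ(51) = 32, φ(52) = 24, φ(53) = 52, φ(54) = 18, φ(55) = 40, φ(56) = 24, φ(57) = 36, φ(58) = 28, φ(59) = 58, φ(60) = 16, φ(61) = 60, φ(62) = 30, φ(63) = 36, φ(64) = 32, φ(65) = 48, φ(66) = 20, φ(67) = 66, φ(68) = 32, φ(69) = 44, φ(70) = 24, φ(71) = 70, φ(72) = 24, φ(73) = 72, φ(74) = 36, φ(75) = 40, φ(76) = 36, φ(77) = 60, φ(78) = 24, φ(79) = 78, φ(80) = 32, φ(81) = 54, φ(82) = 40, φ(83) = 82, φ(84) = 24, φ(85) = 64, φ(86) = 42, φ(87) = 56, φ(88) = 40, φ(89) = 88, φ(90) = 24, φ(91) = 72, φ(92) = 44, φ(93) = 60, φ(94) = 46, φ(95) = 72, φ(96) = 32, φ(97) = 96, φ(98) = 42, φ(99) = 60, φ(100) = 40, φ(101) = 100, φ(102) = 32, φ(103) = 102, φ(104) = 48, φ(105) = 48, φ(106) = 52, φ(107) = 106, φ(108) = 36, φ(109) = 108, φ(110) = 40, φ(111) = 72, φ(112) = 48, φ(113) = 112, φ(114) = 36, φ(115) = 88, φ(116) = 56, φ(117) = 72, φ(118) = 58, φ(119) = 96, φ(120) = 32, φ(121) = 110, φ(122) = 60, φ(123) = 80, φ(124) = 60, φ(125) = 100, φ(126) = 36, φ(127) = 126, φ(128) = 64, φ(129) = 84, φ(130) = 48, φ(131) = 130, φ(132) = 40, φ(133) = 108, φ(134) = 66, φ(135) = 72, φ(136) = 64, φ(137) = 136, φ(138) = 44, φ(139) = 138, φ(140) = 48, φ(141) = 92, φ(142) = 70, φ(143) = 120, φ(144) = 48, φ(145) = 112, φ(146) = 72, φ(147) = 84, φ(148) = 72, φ(149) = 148, φ(150) = 40, φ(151) = 150, φ(152) = 72, φ(153) = 96, φ(154) = 60, φ(155) = 120, φ(156) = 48, φ(157) = 156, φ(158) = 78, φ(159) = 104, φ(160) = 64, φ(161) = 132, φ(162) = 54, φ(163) = 162, φ(164) = 80, φ(165) = 80, φ(166) = 82, φ(167) = 166, φ(168) = 48, φ(169) = 156, φ(170) = 64, φ(171) = 108, φ(172) = 84, φ(173) = 172, φ(174) = 56, φ(175) = 120, φ(176) = 80, φ(177) = 116, φ(178) = 88, φ(179) = 178, φ(180) = 48. Summing all 180 values: 9880. (Average order: Σ_{n ≤ x} φ(n) ~ (3/π²) x². For x = 180, (3/π²)·180² ≈ 9848.42.)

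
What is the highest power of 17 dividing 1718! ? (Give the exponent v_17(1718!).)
v_17(1718!) = 106

Legendre's formula: v_p(n!) = Σ_{k ≥ 1} ⌊n / p^k⌋. For p = 17, n = 1718, the terms are:
  ⌊1718/17^1⌋ = ⌊1718/17⌋ = 101
  ⌊1718/17^2⌋ = ⌊1718/289⌋ = 5
(the next term ⌊1718/17^3⌋ = 0, terminating the sum). Summing: v_17(1718!) = 101 + 5 = 106.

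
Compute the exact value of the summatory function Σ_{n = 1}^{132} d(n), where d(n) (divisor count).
Σ_{n ≤ 132} d(n) = 671

Compute d(n) for each 1 ≤ n ≤ 132: d(1) = 1, d(2) = 2, d(3) = 2, d(4) = 3, d(5) = 2, d(6) = 4, d(7) = 2, d(8) = 4, d(9) = 3, d(10) = 4, d(11) = 2, d(12) = 6, d(13) = 2, d(14) = 4, d(15) = 4, d(16) = 5, d(17) = 2, d(18) = 6, d(19) = 2, d(20) = 6, d(21) = 4, d(22) = 4, d(23) = 2, d(24) = 8, d(25) = 3, d(26) = 4, d(27) = 4, d(28) = 6, d(29) = 2, d(30) = 8, d(31) = 2, d(32) = 6, d(33) = 4, d(34) = 4, d(35) = 4, d(36) = 9, d(37) = 2, d(38) = 4, d(39) = 4, d(40) = 8, d(41) = 2, d(42) = 8, d(43) = 2, d(44) = 6, d(45) = 6, d(46) = 4, d(47) = 2, d(48) = 10, d(49) = 3, d(50) = 6, d(51) = 4, d(52) = 6, d(53) = 2, d(54) = 8, d(55) = 4, d(56) = 8, d(57) = 4, d(58) = 4, d(59) = 2, d(60) = 12, d(61) = 2, d(62) = 4, d(63) = 6, d(64) = 7, d(65) = 4, d(66) = 8, d(67) = 2, d(68) = 6, d(69) = 4, d(70) = 8, d(71) = 2, d(72) = 12, d(73) = 2, d(74) = 4, d(75) = 6, d(76) = 6, d(77) = 4, d(78) = 8, d(79) = 2, d(80) = 10, d(81) = 5, d(82) = 4, d(83) = 2, d(84) = 12, d(85) = 4, d(86) = 4, d(87) = 4, d(88) = 8, d(89) = 2, d(90) = 12, d(91) = 4, d(92) = 6, d(93) = 4, d(94) = 4, d(95) = 4, d(96) = 12, d(97) = 2, d(98) = 6, d(99) = 6, d(100) = 9, d(101) = 2, d(102) = 8, d(103) = 2, d(104) = 8, d(105) = 8, d(106) = 4, d(107) = 2, d(108) = 12, d(109) = 2, d(110) = 8, d(111) = 4, d(112) = 10, d(113) = 2, d(114) = 8, d(115) = 4, d(116) = 6, d(117) = 6, d(118) = 4, d(119) = 4, d(120) = 16, d(121) = 3, d(122) = 4, d(123) = 4, d(124) = 6, d(125) = 4, d(126) = 12, d(127) = 2, d(128) = 8, d(129) = 4, d(130) = 8, d(131) = 2, d(132) = 12. Summing all 132 values: 671. (Dirichlet's divisor formula: Σ_{n ≤ x} d(n) = x ln(x) + (2γ − 1) x + O(√x). For x = 132, the asymptotic estimate is ≈ 664.91.)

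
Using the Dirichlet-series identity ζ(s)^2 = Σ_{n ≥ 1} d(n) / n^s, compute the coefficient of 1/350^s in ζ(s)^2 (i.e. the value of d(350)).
d(350) = 12

ζ(s)^2 = (Σ 1/m^s)(Σ 1/k^s). The coefficient of 1/n^s in the product is the number of ordered pairs (m, k) with mk = n, which equals d(n). For n = 350, divisors are [1, 2, 5, 7, 10, 14, 25, 35, 50, 70, 175, 350], so d(350) = 12.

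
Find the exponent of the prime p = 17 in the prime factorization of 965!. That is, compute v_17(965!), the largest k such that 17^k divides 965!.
v_17(965!) = 59

Legendre's formula: v_p(n!) = Σ_{k ≥ 1} ⌊n / p^k⌋. For p = 17, n = 965, the terms are:
  ⌊965/17^1⌋ = ⌊965/17⌋ = 56
  ⌊965/17^2⌋ = ⌊965/289⌋ = 3
(the next term ⌊965/17^3⌋ = 0, terminating the sum). Summing: v_17(965!) = 56 + 3 = 59.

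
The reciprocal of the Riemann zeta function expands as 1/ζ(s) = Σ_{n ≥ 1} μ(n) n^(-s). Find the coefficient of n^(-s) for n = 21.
μ(21) = 1

Factor n = 21 = 3 · 7. μ(n) = 0 if any exponent ≥ 2 (not squarefree); otherwise μ(n) = (−1)^{ω(n)} where ω(n) is the number of distinct prime factors. Applying: μ(21) = 1.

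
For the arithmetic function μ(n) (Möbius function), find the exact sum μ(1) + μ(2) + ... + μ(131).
Σ_{n ≤ 131} μ(n) = -3

Compute μ(n) for each 1 ≤ n ≤ 131: μ(1) = 1, μ(2) = -1, μ(3) = -1, μ(4) = 0, μ(5) = -1, μ(6) = 1, μ(7) = -1, μ(8) = 0, μ(9) = 0, μ(10) = 1, μ(11) = -1, μ(12) = 0, μ(13) = -1, μ(14) = 1, μ(15) = 1, μ(16) = 0, μ(17) = -1, μ(18) = 0, μ(19) = -1, μ(20) = 0, μ(21) = 1, μ(22) = 1, μ(23) = -1, μ(24) = 0, μ(25) = 0, μ(26) = 1, μ(27) = 0, μ(28) = 0, μ(29) = -1, μ(30) = -1, μ(31) = -1, μ(32) = 0, μ(33) = 1, μ(34) = 1, μ(35) = 1, μ(36) = 0, μ(37) = -1, μ(38) = 1, μ(39) = 1, μ(40) = 0, μ(41) = -1, μ(42) = -1, μ(43) = -1, μ(44) = 0, μ(45) = 0, μ(46) = 1, μ(47) = -1, μ(48) = 0, μ(49) = 0, μ(50) = 0, μ(51) = 1, μ(52) = 0, μ(53) = -1, μ(54) = 0, μ(55) = 1, μ(56) = 0, μ(57) = 1, μ(58) = 1, μ(59) = -1, μ(60) = 0, μ(61) = -1, μ(62) = 1, μ(63) = 0, μ(64) = 0, μ(65) = 1, μ(66) = -1, μ(67) = -1, μ(68) = 0, μ(69) = 1, μ(70) = -1, μ(71) = -1, μ(72) = 0, μ(73) = -1, μ(74) = 1, μ(75) = 0, μ(76) = 0, μ(77) = 1, μ(78) = -1, μ(79) = -1, μ(80) = 0, μ(81) = 0, μ(82) = 1, μ(83) = -1, μ(84) = 0, μ(85) = 1, μ(86) = 1, μ(87) = 1, μ(88) = 0, μ(89) = -1, μ(90) = 0, μ(91) = 1, μ(92) = 0, μ(93) = 1, μ(94) = 1, μ(95) = 1, μ(96) = 0, μ(97) = -1, μ(98) = 0, μ(99) = 0, μ(100) = 0, μ(101) = -1, μ(102) = -1, μ(103) = -1, μ(104) = 0, μ(105) = -1, μ(106) = 1, μ(107) = -1, μ(108) = 0, μ(109) = -1, μ(110) = -1, μ(111) = 1, μ(112) = 0, μ(113) = -1, μ(114) = -1, μ(115) = 1, μ(116) = 0, μ(117) = 0, μ(118) = 1, μ(119) = 1, μ(120) = 0, μ(121) = 0, μ(122) = 1, μ(123) = 1, μ(124) = 0, μ(125) = 0, μ(126) = 0, μ(127) = -1, μ(128) = 0, μ(129) = 1, μ(130) = -1, μ(131) = -1. Summing all 131 values: -3. (Mertens function M(x) = Σ_{n ≤ x} μ(n); on average M(x) should be small (PNT ⟺ M(x) = o(x)).)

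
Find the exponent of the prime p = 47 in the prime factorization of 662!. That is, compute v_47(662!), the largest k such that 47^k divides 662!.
v_47(662!) = 14

Legendre's formula: v_p(n!) = Σ_{k ≥ 1} ⌊n / p^k⌋. For p = 47, n = 662, the terms are:
  ⌊662/47^1⌋ = ⌊662/47⌋ = 14
(the next term ⌊662/47^2⌋ = 0, terminating the sum). Summing: v_47(662!) = 14 = 14.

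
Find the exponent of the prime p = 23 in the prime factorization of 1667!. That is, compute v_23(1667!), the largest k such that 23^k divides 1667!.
v_23(1667!) = 75

Legendre's formula: v_p(n!) = Σ_{k ≥ 1} ⌊n / p^k⌋. For p = 23, n = 1667, the terms are:
  ⌊1667/23^1⌋ = ⌊1667/23⌋ = 72
  ⌊1667/23^2⌋ = ⌊1667/529⌋ = 3
(the next term ⌊1667/23^3⌋ = 0, terminating the sum). Summing: v_23(1667!) = 72 + 3 = 75.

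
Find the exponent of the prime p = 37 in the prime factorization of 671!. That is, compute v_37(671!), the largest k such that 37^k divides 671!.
v_37(671!) = 18

Legendre's formula: v_p(n!) = Σ_{k ≥ 1} ⌊n / p^k⌋. For p = 37, n = 671, the terms are:
  ⌊671/37^1⌋ = ⌊671/37⌋ = 18
(the next term ⌊671/37^2⌋ = 0, terminating the sum). Summing: v_37(671!) = 18 = 18.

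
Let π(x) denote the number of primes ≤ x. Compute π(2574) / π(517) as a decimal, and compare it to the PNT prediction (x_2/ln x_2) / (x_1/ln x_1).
π(2574)/π(517) = 375/97 ≈ 3.8660;  PNT prediction ≈ 3.9611.

π(517) = 97 and π(2574) = 375, so π(2574)/π(517) ≈ 3.8660. The PNT-predicted ratio is (2574/ln(2574)) / (517/ln(517)) ≈ 3.9611. The two agree to within a few percent, as expected.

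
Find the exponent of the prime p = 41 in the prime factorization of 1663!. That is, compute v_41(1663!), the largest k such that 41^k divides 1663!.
v_41(1663!) = 40

Legendre's formula: v_p(n!) = Σ_{k ≥ 1} ⌊n / p^k⌋. For p = 41, n = 1663, the terms are:
  ⌊1663/41^1⌋ = ⌊1663/41⌋ = 40
(the next term ⌊1663/41^2⌋ = 0, terminating the sum). Summing: v_41(1663!) = 40 = 40.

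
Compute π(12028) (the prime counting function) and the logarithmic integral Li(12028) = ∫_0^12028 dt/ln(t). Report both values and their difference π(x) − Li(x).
π(12028) = 1440;  Li(12028) ≈ 1464.08;  π(x) − Li(x) ≈ -24.08.

Direct count of primes ≤ 12028 gives π(12028) = 1440. Numerical evaluation of the logarithmic integral gives Li(12028) ≈ 1464.08. The difference π(x) − Li(x) ≈ -24.08 is typically negative for small/moderate x (Li(x) overestimates), though Littlewood's theorem shows this sign changes infinitely often.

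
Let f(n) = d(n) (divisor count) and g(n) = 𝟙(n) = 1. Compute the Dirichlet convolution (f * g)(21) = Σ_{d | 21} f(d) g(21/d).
(d * 𝟙)(21) = 9

Divisors of 21: [1, 3, 7, 21]. For each d | 21:
  d = 1: d(1) · 𝟙(21/1) = 1 · 1 = 1
  d = 3: d(3) · 𝟙(21/3) = 2 · 1 = 2
  d = 7: d(7) · 𝟙(21/7) = 2 · 1 = 2
  d = 21: d(21) · 𝟙(21/21) = 4 · 1 = 4
Summing: (d * 𝟙)(21) = 1 + 2 + 2 + 4 = 9.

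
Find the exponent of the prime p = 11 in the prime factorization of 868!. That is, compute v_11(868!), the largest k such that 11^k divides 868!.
v_11(868!) = 85

Legendre's formula: v_p(n!) = Σ_{k ≥ 1} ⌊n / p^k⌋. For p = 11, n = 868, the terms are:
  ⌊868/11^1⌋ = ⌊868/11⌋ = 78
  ⌊868/11^2⌋ = ⌊868/121⌋ = 7
(the next term ⌊868/11^3⌋ = 0, terminating the sum). Summing: v_11(868!) = 78 + 7 = 85.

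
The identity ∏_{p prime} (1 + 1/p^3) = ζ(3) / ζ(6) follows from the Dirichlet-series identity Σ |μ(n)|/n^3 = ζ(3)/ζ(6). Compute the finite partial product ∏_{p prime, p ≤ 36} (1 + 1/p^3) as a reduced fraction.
∏ = 123276368443014873612288/104343309932640260237195

The primes p ≤ 36 are [2, 3, 5, 7, 11, 13, 17, 19, 23, 29, 31]. For each, (1 + 1/p^3) = (p^3 + 1)/p^3. Multiplying these fractions over p ∈ [2, 3, 5, 7, 11, 13, 17, 19, 23, 29, 31] gives 123276368443014873612288/104343309932640260237195. (In the limit P → ∞ this tends to ζ(3)/ζ(6).)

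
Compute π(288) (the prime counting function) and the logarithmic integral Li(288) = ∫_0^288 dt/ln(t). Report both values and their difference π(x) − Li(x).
π(288) = 61;  Li(288) ≈ 66.22;  π(x) − Li(x) ≈ -5.22.

Direct count of primes ≤ 288 gives π(288) = 61. Numerical evaluation of the logarithmic integral gives Li(288) ≈ 66.22. The difference π(x) − Li(x) ≈ -5.22 is typically negative for small/moderate x (Li(x) overestimates), though Littlewood's theorem shows this sign changes infinitely often.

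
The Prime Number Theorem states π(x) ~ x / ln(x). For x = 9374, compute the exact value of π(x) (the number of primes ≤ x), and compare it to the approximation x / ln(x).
π(9374) = 1159;  x/ln(x) ≈ 1024.96;  relative error ≈ 11.56%.

Directly count primes up to 9374: π(9374) = 1159. The PNT approximation gives 9374/ln(9374) ≈ 9374/9.14570 ≈ 1024.96. Relative error (π(x) − x/ln(x)) / π(x) ≈ 11.56%; the approximation is known to undercount slightly (Li(x) is a better estimate).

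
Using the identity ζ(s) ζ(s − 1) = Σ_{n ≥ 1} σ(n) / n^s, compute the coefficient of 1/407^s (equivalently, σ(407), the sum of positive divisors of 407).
σ(407) = 456

In the product (Σ m^0/m^s)(Σ k / k^s) = Σ (Σ_{d | n} d) / n^s, the coefficient of 1/n^s is σ(n) = Σ_{d | n} d. For n = 407, divisors are [1, 11, 37, 407]; summing: σ(407) = 456.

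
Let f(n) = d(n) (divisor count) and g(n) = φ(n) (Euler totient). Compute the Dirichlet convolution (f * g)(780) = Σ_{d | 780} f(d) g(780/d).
(d * φ)(780) = 2352

Divisors of 780: [1, 2, 3, 4, 5, 6, 10, 12, 13, 15, 20, 26, 30, 39, 52, 60, 65, 78, 130, 156, 195, 260, 390, 780]. For each d | 780:
  d = 1: d(1) · φ(780/1) = 1 · 192 = 192
  d = 2: d(2) · φ(780/2) = 2 · 96 = 192
  d = 3: d(3) · φ(780/3) = 2 · 96 = 192
  d = 4: d(4) · φ(780/4) = 3 · 96 = 288
  d = 5: d(5) · φ(780/5) = 2 · 48 = 96
  d = 6: d(6) · φ(780/6) = 4 · 48 = 192
  d = 10: d(10) · φ(780/10) = 4 · 24 = 96
  d = 12: d(12) · φ(780/12) = 6 · 48 = 288
  d = 13: d(13) · φ(780/13) = 2 · 16 = 32
  d = 15: d(15) · φ(780/15) = 4 · 24 = 96
  d = 20: d(20) · φ(780/20) = 6 · 24 = 144
  d = 26: d(26) · φ(780/26) = 4 · 8 = 32
  d = 30: d(30) · φ(780/30) = 8 · 12 = 96
  d = 39: d(39) · φ(780/39) = 4 · 8 = 32
  d = 52: d(52) · φ(780/52) = 6 · 8 = 48
  d = 60: d(60) · φ(780/60) = 12 · 12 = 144
  d = 65: d(65) · φ(780/65) = 4 · 4 = 16
  d = 78: d(78) · φ(780/78) = 8 · 4 = 32
  d = 130: d(130) · φ(780/130) = 8 · 2 = 16
  d = 156: d(156) · φ(780/156) = 12 · 4 = 48
  d = 195: d(195) · φ(780/195) = 8 · 2 = 16
  d = 260: d(260) · φ(780/260) = 12 · 2 = 24
  d = 390: d(390) · φ(780/390) = 16 · 1 = 16
  d = 780: d(780) · φ(780/780) = 24 · 1 = 24
Summing: (d * φ)(780) = 192 + 192 + 192 + 288 + 96 + 192 + 96 + 288 + 32 + 96 + 144 + 32 + 96 + 32 + 48 + 144 + 16 + 32 + 16 + 48 + 16 + 24 + 16 + 24 = 2352.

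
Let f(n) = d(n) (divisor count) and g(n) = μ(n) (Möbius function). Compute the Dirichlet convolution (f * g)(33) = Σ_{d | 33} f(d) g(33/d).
(d * μ)(33) = 1

Divisors of 33: [1, 3, 11, 33]. For each d | 33:
  d = 1: d(1) · μ(33/1) = 1 · 1 = 1
  d = 3: d(3) · μ(33/3) = 2 · -1 = -2
  d = 11: d(11) · μ(33/11) = 2 · -1 = -2
  d = 33: d(33) · μ(33/33) = 4 · 1 = 4
Summing: (d * μ)(33) = 1 + -2 + -2 + 4 = 1.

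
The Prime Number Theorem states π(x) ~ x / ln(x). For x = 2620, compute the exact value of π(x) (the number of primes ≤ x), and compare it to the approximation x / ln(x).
π(2620) = 380;  x/ln(x) ≈ 332.87;  relative error ≈ 12.40%.

Directly count primes up to 2620: π(2620) = 380. The PNT approximation gives 2620/ln(2620) ≈ 2620/7.87093 ≈ 332.87. Relative error (π(x) − x/ln(x)) / π(x) ≈ 12.40%; the approximation is known to undercount slightly (Li(x) is a better estimate).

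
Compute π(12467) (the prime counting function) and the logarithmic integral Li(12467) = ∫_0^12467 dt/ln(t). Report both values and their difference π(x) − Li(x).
π(12467) = 1487;  Li(12467) ≈ 1510.72;  π(x) − Li(x) ≈ -23.72.

Direct count of primes ≤ 12467 gives π(12467) = 1487. Numerical evaluation of the logarithmic integral gives Li(12467) ≈ 1510.72. The difference π(x) − Li(x) ≈ -23.72 is typically negative for small/moderate x (Li(x) overestimates), though Littlewood's theorem shows this sign changes infinitely often.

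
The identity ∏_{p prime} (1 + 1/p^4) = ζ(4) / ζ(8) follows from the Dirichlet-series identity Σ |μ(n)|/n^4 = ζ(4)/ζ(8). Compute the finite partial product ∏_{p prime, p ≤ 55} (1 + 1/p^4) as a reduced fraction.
∏ = 22191296873353842710281222970410269196792920578371108176528669216114688/20586999778381633591344384332656221508370849439367985929948634732675625

The primes p ≤ 55 are [2, 3, 5, 7, 11, 13, 17, 19, 23, 29, 31, 37, 41, 43, 47, 53]. For each, (1 + 1/p^4) = (p^4 + 1)/p^4. Multiplying these fractions over p ∈ [2, 3, 5, 7, 11, 13, 17, 19, 23, 29, 31, 37, 41, 43, 47, 53] gives 22191296873353842710281222970410269196792920578371108176528669216114688/20586999778381633591344384332656221508370849439367985929948634732675625. (In the limit P → ∞ this tends to ζ(4)/ζ(8).)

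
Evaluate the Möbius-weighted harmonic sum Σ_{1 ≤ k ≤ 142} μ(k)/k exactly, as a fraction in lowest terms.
Σ μ(k)/k = -1280195109320241807184891051690223115540059217279828/1669107775099865011251538855274990009561055775533405515

Values of μ(k) for 1 ≤ k ≤ 142: μ(1) = 1, μ(2) = -1, μ(3) = -1, μ(5) = -1, μ(6) = 1, μ(7) = -1, μ(10) = 1, μ(11) = -1, μ(13) = -1, μ(14) = 1, μ(15) = 1, μ(17) = -1, μ(19) = -1, μ(21) = 1, μ(22) = 1, μ(23) = -1, μ(26) = 1, μ(29) = -1, μ(30) = -1, μ(31) = -1, μ(33) = 1, μ(34) = 1, μ(35) = 1, μ(37) = -1, μ(38) = 1, μ(39) = 1, μ(41) = -1, μ(42) = -1, μ(43) = -1, μ(46) = 1, μ(47) = -1, μ(51) = 1, μ(53) = -1, μ(55) = 1, μ(57) = 1, μ(58) = 1, μ(59) = -1, μ(61) = -1, μ(62) = 1, μ(65) = 1, μ(66) = -1, μ(67) = -1, μ(69) = 1, μ(70) = -1, μ(71) = -1, μ(73) = -1, μ(74) = 1, μ(77) = 1, μ(78) = -1, μ(79) = -1, μ(82) = 1, μ(83) = -1, μ(85) = 1, μ(86) = 1, μ(87) = 1, μ(89) = -1, μ(91) = 1, μ(93) = 1, μ(94) = 1, μ(95) = 1, μ(97) = -1, μ(101) = -1, μ(102) = -1, μ(103) = -1, μ(105) = -1, μ(106) = 1, μ(107) = -1, μ(109) = -1, μ(110) = -1, μ(111) = 1, μ(113) = -1, μ(114) = -1, μ(115) = 1, μ(118) = 1, μ(119) = 1, μ(122) = 1, μ(123) = 1, μ(127) = -1, μ(129) = 1, μ(130) = -1, μ(131) = -1, μ(133) = 1, μ(134) = 1, μ(137) = -1, μ(138) = -1, μ(139) = -1, μ(141) = 1, μ(142) = 1, with μ = 0 on non-squarefree integers. Summing μ(k)/k for k where μ(k) ≠ 0 gives -1280195109320241807184891051690223115540059217279828/1669107775099865011251538855274990009561055775533405515 ≈ -0.0008. (PNT ⟺ this sum → 0 as n → ∞.)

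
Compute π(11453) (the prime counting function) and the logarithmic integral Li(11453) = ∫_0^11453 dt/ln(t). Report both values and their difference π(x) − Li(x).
π(11453) = 1381;  Li(11453) ≈ 1402.72;  π(x) − Li(x) ≈ -21.72.

Direct count of primes ≤ 11453 gives π(11453) = 1381. Numerical evaluation of the logarithmic integral gives Li(11453) ≈ 1402.72. The difference π(x) − Li(x) ≈ -21.72 is typically negative for small/moderate x (Li(x) overestimates), though Littlewood's theorem shows this sign changes infinitely often.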